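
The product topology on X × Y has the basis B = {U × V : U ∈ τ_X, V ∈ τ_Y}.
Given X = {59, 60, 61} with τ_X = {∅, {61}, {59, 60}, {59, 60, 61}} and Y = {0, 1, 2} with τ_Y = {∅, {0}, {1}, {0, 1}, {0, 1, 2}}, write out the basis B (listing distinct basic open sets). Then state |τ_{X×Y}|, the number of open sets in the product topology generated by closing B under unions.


Basis B = {∅ × ∅, {61} × {0}, {61} × {1}, {59, 60} × {0}, {59, 60} × {1}, {61} × {0, 1}, {59, 60, 61} × {0}, {59, 60, 61} × {1}, {61} × {0, 1, 2}, {59, 60} × {0, 1}, {59, 60} × {0, 1, 2}, {59, 60, 61} × {0, 1}, {59, 60, 61} × {0, 1, 2}}; |τ_{X×Y}| = 25.

Enumerate products U × V with U ∈ τ_X, V ∈ τ_Y (deduplicated):
  ∅ × ∅ = {} (∅)
  {61} × {0} = {(61,0)}
  {61} × {1} = {(61,1)}
  {59, 60} × {0} = {(59,0), (60,0)}
  {59, 60} × {1} = {(59,1), (60,1)}
  {61} × {0, 1} = {(61,0), (61,1)}
  {59, 60, 61} × {0} = {(59,0), (60,0), (61,0)}
  {59, 60, 61} × {1} = {(59,1), (60,1), (61,1)}
  {61} × {0, 1, 2} = {(61,0), (61,1), (61,2)}
  {59, 60} × {0, 1} = {(59,0), (59,1), (60,0), (60,1)}
  {59, 60} × {0, 1, 2} = {(59,0), (59,1), (59,2), (60,0), (60,1), (60,2)}
  {59, 60, 61} × {0, 1} = {(59,0), (59,1), (60,0), (60,1), (61,0), (61,1)}
  {59, 60, 61} × {0, 1, 2} = {(59,0), (59,1), (59,2), (60,0), (60,1), (60,2), (61,0), (61,1), (61,2)}
These 13 distinct sets form the basis B.
Close under arbitrary unions to get τ_{X×Y}; counting gives |τ_{X×Y}| = 25.


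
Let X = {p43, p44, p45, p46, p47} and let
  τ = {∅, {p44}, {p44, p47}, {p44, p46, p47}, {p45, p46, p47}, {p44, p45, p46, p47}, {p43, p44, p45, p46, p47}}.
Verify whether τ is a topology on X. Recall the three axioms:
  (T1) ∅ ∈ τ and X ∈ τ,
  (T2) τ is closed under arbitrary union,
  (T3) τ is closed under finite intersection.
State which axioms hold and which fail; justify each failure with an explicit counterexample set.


τ is NOT a topology on X.

Axiom (T1): ∅ ∈ τ? Yes; X ∈ τ? Yes.
Axiom (T2/T3): check pairwise unions and intersections of members of τ.
Counterexample for (T3): {p44, p47} ∩ {p45, p46, p47} = {p47} ∉ τ. Therefore τ is NOT a topology.


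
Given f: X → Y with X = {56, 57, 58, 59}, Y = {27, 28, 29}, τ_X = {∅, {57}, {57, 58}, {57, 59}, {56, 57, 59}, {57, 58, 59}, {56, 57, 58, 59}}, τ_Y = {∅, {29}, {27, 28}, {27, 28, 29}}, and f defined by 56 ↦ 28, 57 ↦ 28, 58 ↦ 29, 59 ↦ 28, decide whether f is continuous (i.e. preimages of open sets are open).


f is NOT continuous.

Compute f^{-1}(U) for each U ∈ τ_Y:
  U = ∅: f^{-1}(U) = ∅ ∈ τ_X ✓.
  U = {29}: f^{-1}(U) = {58} ∉ τ_X ✗.
  U = {27, 28}: f^{-1}(U) = {56, 57, 59} ∈ τ_X ✓.
  U = {27, 28, 29}: f^{-1}(U) = {56, 57, 58, 59} ∈ τ_X ✓.
Found U = {29} with f^{-1}(U) = {58} not in τ_X. Therefore f is NOT continuous.


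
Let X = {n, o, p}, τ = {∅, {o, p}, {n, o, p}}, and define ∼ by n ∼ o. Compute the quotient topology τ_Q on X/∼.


X/∼ = {[n=o], [p]}; |τ_Q| = 2.

Equivalence classes: [n=o], [p].
Quotient map π: X → X/∼ sends n ↦ [n=o], o ↦ [n=o], p ↦ [p].
For each subset V ⊆ X/∼, compute π^{-1}(V) ⊆ X and check whether π^{-1}(V) ∈ τ. V is open in τ_Q iff π^{-1}(V) ∈ τ.
  V = {}: π^{-1}(V) = ∅ ∈ τ ✓.
  V = {[n=o]}: π^{-1}(V) = {n, o} ∉ τ ✗.
  V = {[p]}: π^{-1}(V) = {p} ∉ τ ✗.
  V = {[n=o], [p]}: π^{-1}(V) = {n, o, p} ∈ τ ✓.
Open sets in the quotient: τ_Q = {{}, {[n=o], [p]}} (2 elements).


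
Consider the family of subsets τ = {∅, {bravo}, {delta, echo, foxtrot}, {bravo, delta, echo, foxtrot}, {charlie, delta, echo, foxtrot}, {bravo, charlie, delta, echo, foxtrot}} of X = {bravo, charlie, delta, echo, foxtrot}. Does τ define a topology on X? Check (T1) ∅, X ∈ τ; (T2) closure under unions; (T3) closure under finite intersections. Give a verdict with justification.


τ IS a topology on X.

Axiom (T1): ∅ ∈ τ? Yes; X ∈ τ? Yes.
Axiom (T2/T3): check pairwise unions and intersections of members of τ.
All pairwise intersections and unions checked — each lies in τ. Therefore τ satisfies (T1), (T2), (T3): it IS a topology on X.


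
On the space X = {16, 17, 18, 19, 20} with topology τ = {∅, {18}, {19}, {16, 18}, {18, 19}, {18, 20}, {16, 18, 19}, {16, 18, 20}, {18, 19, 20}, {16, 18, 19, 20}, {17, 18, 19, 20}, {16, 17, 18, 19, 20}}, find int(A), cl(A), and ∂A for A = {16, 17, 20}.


int(A) = ∅, cl(A) = {16, 17, 20}, ∂A = {16, 17, 20}.

Closed sets in (X, τ) are complements of opens:
  closed(X, τ) = {∅, {16}, {17}, {16, 17}, {17, 19}, {17, 20}, {16, 17, 19}, {16, 17, 20}, {17, 19, 20}, {16, 17, 18, 20}, {16, 17, 19, 20}, {16, 17, 18, 19, 20}}.
int(A) = ⋃ {U ∈ τ : U ⊆ A}. Opens contained in A: ∅.
Taking the union of these: int(A) = ∅.
cl(A) = ⋂ {C closed : A ⊆ C}. Closed sets containing A: {16, 17, 20}, {16, 17, 18, 20}, {16, 17, 19, 20}, {16, 17, 18, 19, 20}.
Intersecting these: cl(A) = {16, 17, 20}.
∂A = cl(A) ∖ int(A) = {16, 17, 20} ∖ ∅ = {16, 17, 20}.


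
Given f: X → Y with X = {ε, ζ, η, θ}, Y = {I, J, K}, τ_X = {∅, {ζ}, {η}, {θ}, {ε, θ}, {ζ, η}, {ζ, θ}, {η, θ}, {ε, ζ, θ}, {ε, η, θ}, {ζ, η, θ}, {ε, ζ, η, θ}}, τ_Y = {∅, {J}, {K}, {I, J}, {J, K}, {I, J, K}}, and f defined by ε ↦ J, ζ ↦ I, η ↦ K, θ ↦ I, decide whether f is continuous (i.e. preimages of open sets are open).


f is NOT continuous.

Compute f^{-1}(U) for each U ∈ τ_Y:
  U = ∅: f^{-1}(U) = ∅ ∈ τ_X ✓.
  U = {J}: f^{-1}(U) = {ε} ∉ τ_X ✗.
  U = {K}: f^{-1}(U) = {η} ∈ τ_X ✓.
  U = {I, J}: f^{-1}(U) = {ε, ζ, θ} ∈ τ_X ✓.
  U = {J, K}: f^{-1}(U) = {ε, η} ∉ τ_X ✗.
  U = {I, J, K}: f^{-1}(U) = {ε, ζ, η, θ} ∈ τ_X ✓.
Found U = {J} with f^{-1}(U) = {ε} not in τ_X. Therefore f is NOT continuous.


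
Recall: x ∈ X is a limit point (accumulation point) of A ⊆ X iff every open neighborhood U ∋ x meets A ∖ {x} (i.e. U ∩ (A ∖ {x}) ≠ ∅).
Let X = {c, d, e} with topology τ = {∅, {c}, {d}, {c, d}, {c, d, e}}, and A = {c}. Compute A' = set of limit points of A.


A' = {e}

For each x ∈ X, list the open sets U ∈ τ with x ∈ U, then check whether U ∩ (A ∖ {x}) ≠ ∅ for every such U.
  x = c: open {c} ∋ x has {c} ∩ (A ∖ {c}) = ∅, so x is NOT a limit point.
  x = d: open {d} ∋ x has {d} ∩ (A ∖ {d}) = ∅, so x is NOT a limit point.
  x = e: opens ∋ x are {c, d, e}; each meets A ∖ {e}, so x IS a limit point.
Collecting: A' = {e}.


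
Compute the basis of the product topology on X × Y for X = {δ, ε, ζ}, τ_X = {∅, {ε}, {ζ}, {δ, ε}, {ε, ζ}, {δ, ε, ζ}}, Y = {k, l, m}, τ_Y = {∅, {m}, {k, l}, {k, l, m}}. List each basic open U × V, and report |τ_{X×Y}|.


Basis B = {∅ × ∅, {ε} × {m}, {ζ} × {m}, {δ, ε} × {m}, {ε} × {k, l}, {ε, ζ} × {m}, {ζ} × {k, l}, {δ, ε, ζ} × {m}, {ε} × {k, l, m}, {ζ} × {k, l, m}, {δ, ε} × {k, l}, {ε, ζ} × {k, l}, {δ, ε} × {k, l, m}, {δ, ε, ζ} × {k, l}, {ε, ζ} × {k, l, m}, {δ, ε, ζ} × {k, l, m}}; |τ_{X×Y}| = 36.

Enumerate products U × V with U ∈ τ_X, V ∈ τ_Y (deduplicated):
  ∅ × ∅ = {} (∅)
  {ε} × {m} = {(ε,m)}
  {ζ} × {m} = {(ζ,m)}
  {δ, ε} × {m} = {(δ,m), (ε,m)}
  {ε} × {k, l} = {(ε,k), (ε,l)}
  {ε, ζ} × {m} = {(ε,m), (ζ,m)}
  {ζ} × {k, l} = {(ζ,k), (ζ,l)}
  {δ, ε, ζ} × {m} = {(δ,m), (ε,m), (ζ,m)}
  {ε} × {k, l, m} = {(ε,k), (ε,l), (ε,m)}
  {ζ} × {k, l, m} = {(ζ,k), (ζ,l), (ζ,m)}
  {δ, ε} × {k, l} = {(δ,k), (δ,l), (ε,k), (ε,l)}
  {ε, ζ} × {k, l} = {(ε,k), (ε,l), (ζ,k), (ζ,l)}
  {δ, ε} × {k, l, m} = {(δ,k), (δ,l), (δ,m), (ε,k), (ε,l), (ε,m)}
  {δ, ε, ζ} × {k, l} = {(δ,k), (δ,l), (ε,k), (ε,l), (ζ,k), (ζ,l)}
  {ε, ζ} × {k, l, m} = {(ε,k), (ε,l), (ε,m), (ζ,k), (ζ,l), (ζ,m)}
  {δ, ε, ζ} × {k, l, m} = {(δ,k), (δ,l), (δ,m), (ε,k), (ε,l), (ε,m), (ζ,k), (ζ,l), (ζ,m)}
These 16 distinct sets form the basis B.
Close under arbitrary unions to get τ_{X×Y}; counting gives |τ_{X×Y}| = 36.


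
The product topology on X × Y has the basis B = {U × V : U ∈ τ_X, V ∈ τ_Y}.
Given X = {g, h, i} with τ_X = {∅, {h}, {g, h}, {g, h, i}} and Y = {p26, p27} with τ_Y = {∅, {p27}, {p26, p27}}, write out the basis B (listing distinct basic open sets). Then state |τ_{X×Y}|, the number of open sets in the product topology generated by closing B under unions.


Basis B = {∅ × ∅, {h} × {p27}, {g, h} × {p27}, {h} × {p26, p27}, {g, h, i} × {p27}, {g, h} × {p26, p27}, {g, h, i} × {p26, p27}}; |τ_{X×Y}| = 10.

Enumerate products U × V with U ∈ τ_X, V ∈ τ_Y (deduplicated):
  ∅ × ∅ = {} (∅)
  {h} × {p27} = {(h,p27)}
  {g, h} × {p27} = {(g,p27), (h,p27)}
  {h} × {p26, p27} = {(h,p26), (h,p27)}
  {g, h, i} × {p27} = {(g,p27), (h,p27), (i,p27)}
  {g, h} × {p26, p27} = {(g,p26), (g,p27), (h,p26), (h,p27)}
  {g, h, i} × {p26, p27} = {(g,p26), (g,p27), (h,p26), (h,p27), (i,p26), (i,p27)}
These 7 distinct sets form the basis B.
Close under arbitrary unions to get τ_{X×Y}; counting gives |τ_{X×Y}| = 10.


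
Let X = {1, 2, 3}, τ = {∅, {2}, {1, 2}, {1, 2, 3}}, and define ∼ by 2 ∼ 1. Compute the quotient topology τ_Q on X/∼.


X/∼ = {[1=2], [3]}; |τ_Q| = 3.

Equivalence classes: [1=2], [3].
Quotient map π: X → X/∼ sends 1 ↦ [1=2], 2 ↦ [1=2], 3 ↦ [3].
For each subset V ⊆ X/∼, compute π^{-1}(V) ⊆ X and check whether π^{-1}(V) ∈ τ. V is open in τ_Q iff π^{-1}(V) ∈ τ.
  V = {}: π^{-1}(V) = ∅ ∈ τ ✓.
  V = {[1=2]}: π^{-1}(V) = {1, 2} ∈ τ ✓.
  V = {[3]}: π^{-1}(V) = {3} ∉ τ ✗.
  V = {[1=2], [3]}: π^{-1}(V) = {1, 2, 3} ∈ τ ✓.
Open sets in the quotient: τ_Q = {{}, {[1=2]}, {[1=2], [3]}} (3 elements).


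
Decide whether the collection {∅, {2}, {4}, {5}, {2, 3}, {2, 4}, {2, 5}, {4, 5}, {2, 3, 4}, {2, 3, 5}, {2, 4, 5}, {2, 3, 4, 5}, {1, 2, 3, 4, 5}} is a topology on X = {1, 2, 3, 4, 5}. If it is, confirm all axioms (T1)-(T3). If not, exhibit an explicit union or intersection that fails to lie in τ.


τ IS a topology on X.

Axiom (T1): ∅ ∈ τ? Yes; X ∈ τ? Yes.
Axiom (T2/T3): check pairwise unions and intersections of members of τ.
All pairwise intersections and unions checked — each lies in τ. Therefore τ satisfies (T1), (T2), (T3): it IS a topology on X.


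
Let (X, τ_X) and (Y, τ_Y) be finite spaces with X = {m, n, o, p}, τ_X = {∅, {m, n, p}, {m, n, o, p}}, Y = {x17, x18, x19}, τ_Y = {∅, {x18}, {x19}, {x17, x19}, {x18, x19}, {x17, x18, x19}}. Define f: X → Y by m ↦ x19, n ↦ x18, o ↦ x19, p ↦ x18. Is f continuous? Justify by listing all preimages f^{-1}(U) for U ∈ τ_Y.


f is NOT continuous.

Compute f^{-1}(U) for each U ∈ τ_Y:
  U = ∅: f^{-1}(U) = ∅ ∈ τ_X ✓.
  U = {x18}: f^{-1}(U) = {n, p} ∉ τ_X ✗.
  U = {x19}: f^{-1}(U) = {m, o} ∉ τ_X ✗.
  U = {x17, x19}: f^{-1}(U) = {m, o} ∉ τ_X ✗.
  U = {x18, x19}: f^{-1}(U) = {m, n, o, p} ∈ τ_X ✓.
  U = {x17, x18, x19}: f^{-1}(U) = {m, n, o, p} ∈ τ_X ✓.
Found U = {x18} with f^{-1}(U) = {n, p} not in τ_X. Therefore f is NOT continuous.


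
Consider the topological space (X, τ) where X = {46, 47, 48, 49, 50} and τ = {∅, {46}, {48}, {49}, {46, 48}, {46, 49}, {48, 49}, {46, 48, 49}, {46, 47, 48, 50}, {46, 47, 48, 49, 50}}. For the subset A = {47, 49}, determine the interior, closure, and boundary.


int(A) = {49}, cl(A) = {47, 49, 50}, ∂A = {47, 50}.

Closed sets in (X, τ) are complements of opens:
  closed(X, τ) = {∅, {49}, {47, 50}, {46, 47, 50}, {47, 48, 50}, {47, 49, 50}, {46, 47, 48, 50}, {46, 47, 49, 50}, {47, 48, 49, 50}, {46, 47, 48, 49, 50}}.
int(A) = ⋃ {U ∈ τ : U ⊆ A}. Opens contained in A: ∅, {49}.
Taking the union of these: int(A) = {49}.
cl(A) = ⋂ {C closed : A ⊆ C}. Closed sets containing A: {47, 49, 50}, {46, 47, 49, 50}, {47, 48, 49, 50}, {46, 47, 48, 49, 50}.
Intersecting these: cl(A) = {47, 49, 50}.
∂A = cl(A) ∖ int(A) = {47, 49, 50} ∖ {49} = {47, 50}.


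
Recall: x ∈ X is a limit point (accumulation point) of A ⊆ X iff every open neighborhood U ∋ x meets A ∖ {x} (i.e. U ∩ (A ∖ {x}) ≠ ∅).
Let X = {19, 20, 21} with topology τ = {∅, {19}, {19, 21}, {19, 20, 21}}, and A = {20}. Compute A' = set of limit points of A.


A' = ∅

For each x ∈ X, list the open sets U ∈ τ with x ∈ U, then check whether U ∩ (A ∖ {x}) ≠ ∅ for every such U.
  x = 19: open {19} ∋ x has {19} ∩ (A ∖ {19}) = ∅, so x is NOT a limit point.
  x = 20: open {19, 20, 21} ∋ x has {19, 20, 21} ∩ (A ∖ {20}) = ∅, so x is NOT a limit point.
  x = 21: open {19, 21} ∋ x has {19, 21} ∩ (A ∖ {21}) = ∅, so x is NOT a limit point.
Collecting: A' = ∅.


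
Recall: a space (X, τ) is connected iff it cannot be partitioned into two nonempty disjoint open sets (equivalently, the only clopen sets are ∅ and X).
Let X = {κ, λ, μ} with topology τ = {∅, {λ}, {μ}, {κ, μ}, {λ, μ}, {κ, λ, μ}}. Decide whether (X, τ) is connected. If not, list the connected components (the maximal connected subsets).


(X, τ) is disconnected; components = [{λ}, {κ, μ}].

Find clopen sets (U ∈ τ with X ∖ U ∈ τ):
  U = ∅, X ∖ U = {κ, λ, μ} — both open, so U is clopen.
  U = {λ}, X ∖ U = {κ, μ} — both open, so U is clopen.
  U = {κ, μ}, X ∖ U = {λ} — both open, so U is clopen.
  U = {κ, λ, μ}, X ∖ U = ∅ — both open, so U is clopen.
Nontrivial clopen(s) exist: e.g. {λ}. So (X, τ) is disconnected.
Compute connected components by grouping points that agree on all clopens:
  component: {λ}
  component: {κ, μ}


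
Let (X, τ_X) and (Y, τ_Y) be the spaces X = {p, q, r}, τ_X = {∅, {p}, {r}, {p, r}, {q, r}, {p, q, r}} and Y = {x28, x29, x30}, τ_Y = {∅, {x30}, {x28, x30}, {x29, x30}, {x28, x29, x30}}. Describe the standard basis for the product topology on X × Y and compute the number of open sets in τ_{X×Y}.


Basis B = {∅ × ∅, {p} × {x30}, {r} × {x30}, {p} × {x28, x30}, {p} × {x29, x30}, {p, r} × {x30}, {q, r} × {x30}, {r} × {x28, x30}, {r} × {x29, x30}, {p} × {x28, x29, x30}, {p, q, r} × {x30}, {r} × {x28, x29, x30}, {p, r} × {x28, x30}, {p, r} × {x29, x30}, {q, r} × {x28, x30}, {q, r} × {x29, x30}, {p, r} × {x28, x29, x30}, {p, q, r} × {x28, x30}, {p, q, r} × {x29, x30}, {q, r} × {x28, x29, x30}, {p, q, r} × {x28, x29, x30}}; |τ_{X×Y}| = 70.

Enumerate products U × V with U ∈ τ_X, V ∈ τ_Y (deduplicated):
  ∅ × ∅ = {} (∅)
  {p} × {x30} = {(p,x30)}
  {r} × {x30} = {(r,x30)}
  {p} × {x28, x30} = {(p,x28), (p,x30)}
  {p} × {x29, x30} = {(p,x29), (p,x30)}
  {p, r} × {x30} = {(p,x30), (r,x30)}
  {q, r} × {x30} = {(q,x30), (r,x30)}
  {r} × {x28, x30} = {(r,x28), (r,x30)}
  {r} × {x29, x30} = {(r,x29), (r,x30)}
  {p} × {x28, x29, x30} = {(p,x28), (p,x29), (p,x30)}
  {p, q, r} × {x30} = {(p,x30), (q,x30), (r,x30)}
  {r} × {x28, x29, x30} = {(r,x28), (r,x29), (r,x30)}
  {p, r} × {x28, x30} = {(p,x28), (p,x30), (r,x28), (r,x30)}
  {p, r} × {x29, x30} = {(p,x29), (p,x30), (r,x29), (r,x30)}
  {q, r} × {x28, x30} = {(q,x28), (q,x30), (r,x28), (r,x30)}
  {q, r} × {x29, x30} = {(q,x29), (q,x30), (r,x29), (r,x30)}
  {p, r} × {x28, x29, x30} = {(p,x28), (p,x29), (p,x30), (r,x28), (r,x29), (r,x30)}
  {p, q, r} × {x28, x30} = {(p,x28), (p,x30), (q,x28), (q,x30), (r,x28), (r,x30)}
  {p, q, r} × {x29, x30} = {(p,x29), (p,x30), (q,x29), (q,x30), (r,x29), (r,x30)}
  {q, r} × {x28, x29, x30} = {(q,x28), (q,x29), (q,x30), (r,x28), (r,x29), (r,x30)}
  {p, q, r} × {x28, x29, x30} = {(p,x28), (p,x29), (p,x30), (q,x28), (q,x29), (q,x30), (r,x28), (r,x29), (r,x30)}
These 21 distinct sets form the basis B.
Close under arbitrary unions to get τ_{X×Y}; counting gives |τ_{X×Y}| = 70.


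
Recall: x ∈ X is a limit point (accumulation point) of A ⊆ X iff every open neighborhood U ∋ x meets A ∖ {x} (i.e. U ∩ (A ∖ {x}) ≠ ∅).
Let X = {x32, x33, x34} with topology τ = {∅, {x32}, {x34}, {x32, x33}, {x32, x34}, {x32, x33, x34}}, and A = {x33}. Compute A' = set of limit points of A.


A' = ∅

For each x ∈ X, list the open sets U ∈ τ with x ∈ U, then check whether U ∩ (A ∖ {x}) ≠ ∅ for every such U.
  x = x32: open {x32} ∋ x has {x32} ∩ (A ∖ {x32}) = ∅, so x is NOT a limit point.
  x = x33: open {x32, x33} ∋ x has {x32, x33} ∩ (A ∖ {x33}) = ∅, so x is NOT a limit point.
  x = x34: open {x34} ∋ x has {x34} ∩ (A ∖ {x34}) = ∅, so x is NOT a limit point.
Collecting: A' = ∅.


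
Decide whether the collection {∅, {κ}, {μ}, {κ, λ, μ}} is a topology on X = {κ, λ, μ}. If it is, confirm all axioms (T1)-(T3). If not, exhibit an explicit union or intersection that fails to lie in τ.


τ is NOT a topology on X.

Axiom (T1): ∅ ∈ τ? Yes; X ∈ τ? Yes.
Axiom (T2/T3): check pairwise unions and intersections of members of τ.
Counterexample for (T2): {κ} ∪ {μ} = {κ, μ} ∉ τ. Therefore τ is NOT a topology.


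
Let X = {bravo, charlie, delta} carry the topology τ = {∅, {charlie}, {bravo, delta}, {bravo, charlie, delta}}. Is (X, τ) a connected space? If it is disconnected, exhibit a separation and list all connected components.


(X, τ) is disconnected; components = [{charlie}, {bravo, delta}].

Find clopen sets (U ∈ τ with X ∖ U ∈ τ):
  U = ∅, X ∖ U = {bravo, charlie, delta} — both open, so U is clopen.
  U = {charlie}, X ∖ U = {bravo, delta} — both open, so U is clopen.
  U = {bravo, delta}, X ∖ U = {charlie} — both open, so U is clopen.
  U = {bravo, charlie, delta}, X ∖ U = ∅ — both open, so U is clopen.
Nontrivial clopen(s) exist: e.g. {charlie}. So (X, τ) is disconnected.
Compute connected components by grouping points that agree on all clopens:
  component: {charlie}
  component: {bravo, delta}


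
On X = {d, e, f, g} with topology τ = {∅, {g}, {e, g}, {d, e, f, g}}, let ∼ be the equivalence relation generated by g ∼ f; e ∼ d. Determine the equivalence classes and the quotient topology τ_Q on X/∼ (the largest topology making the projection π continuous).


X/∼ = {[d=e], [f=g]}; |τ_Q| = 2.

Equivalence classes: [d=e], [f=g].
Quotient map π: X → X/∼ sends d ↦ [d=e], e ↦ [d=e], f ↦ [f=g], g ↦ [f=g].
For each subset V ⊆ X/∼, compute π^{-1}(V) ⊆ X and check whether π^{-1}(V) ∈ τ. V is open in τ_Q iff π^{-1}(V) ∈ τ.
  V = {}: π^{-1}(V) = ∅ ∈ τ ✓.
  V = {[d=e]}: π^{-1}(V) = {d, e} ∉ τ ✗.
  V = {[f=g]}: π^{-1}(V) = {f, g} ∉ τ ✗.
  V = {[d=e], [f=g]}: π^{-1}(V) = {d, e, f, g} ∈ τ ✓.
Open sets in the quotient: τ_Q = {{}, {[d=e], [f=g]}} (2 elements).


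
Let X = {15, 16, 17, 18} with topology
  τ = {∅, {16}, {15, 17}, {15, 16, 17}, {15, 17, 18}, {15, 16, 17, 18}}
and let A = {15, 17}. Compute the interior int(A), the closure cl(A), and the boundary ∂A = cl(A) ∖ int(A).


int(A) = {15, 17}, cl(A) = {15, 17, 18}, ∂A = {18}.

Closed sets in (X, τ) are complements of opens:
  closed(X, τ) = {∅, {16}, {18}, {16, 18}, {15, 17, 18}, {15, 16, 17, 18}}.
int(A) = ⋃ {U ∈ τ : U ⊆ A}. Opens contained in A: ∅, {15, 17}.
Taking the union of these: int(A) = {15, 17}.
cl(A) = ⋂ {C closed : A ⊆ C}. Closed sets containing A: {15, 17, 18}, {15, 16, 17, 18}.
Intersecting these: cl(A) = {15, 17, 18}.
∂A = cl(A) ∖ int(A) = {15, 17, 18} ∖ {15, 17} = {18}.


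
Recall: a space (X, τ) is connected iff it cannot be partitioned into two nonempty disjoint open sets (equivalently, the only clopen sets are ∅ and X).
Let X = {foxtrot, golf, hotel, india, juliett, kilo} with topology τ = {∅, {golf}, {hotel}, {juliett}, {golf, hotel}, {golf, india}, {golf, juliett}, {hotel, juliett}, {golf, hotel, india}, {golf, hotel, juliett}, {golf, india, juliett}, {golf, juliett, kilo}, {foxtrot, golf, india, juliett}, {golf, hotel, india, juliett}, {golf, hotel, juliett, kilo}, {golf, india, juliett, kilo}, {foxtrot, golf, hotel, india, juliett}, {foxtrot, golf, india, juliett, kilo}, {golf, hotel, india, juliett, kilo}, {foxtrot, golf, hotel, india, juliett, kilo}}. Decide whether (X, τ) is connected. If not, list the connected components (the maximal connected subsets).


(X, τ) is disconnected; components = [{hotel}, {foxtrot, golf, india, juliett, kilo}].

Find clopen sets (U ∈ τ with X ∖ U ∈ τ):
  U = ∅, X ∖ U = {foxtrot, golf, hotel, india, juliett, kilo} — both open, so U is clopen.
  U = {hotel}, X ∖ U = {foxtrot, golf, india, juliett, kilo} — both open, so U is clopen.
  U = {foxtrot, golf, india, juliett, kilo}, X ∖ U = {hotel} — both open, so U is clopen.
  U = {foxtrot, golf, hotel, india, juliett, kilo}, X ∖ U = ∅ — both open, so U is clopen.
Nontrivial clopen(s) exist: e.g. {hotel}. So (X, τ) is disconnected.
Compute connected components by grouping points that agree on all clopens:
  component: {hotel}
  component: {foxtrot, golf, india, juliett, kilo}


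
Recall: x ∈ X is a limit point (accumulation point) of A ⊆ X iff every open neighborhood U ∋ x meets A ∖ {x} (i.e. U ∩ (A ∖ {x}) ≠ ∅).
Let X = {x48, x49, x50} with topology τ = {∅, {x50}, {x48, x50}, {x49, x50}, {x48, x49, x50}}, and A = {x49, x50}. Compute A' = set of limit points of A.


A' = {x48, x49}

For each x ∈ X, list the open sets U ∈ τ with x ∈ U, then check whether U ∩ (A ∖ {x}) ≠ ∅ for every such U.
  x = x48: opens ∋ x are {x48, x50}, {x48, x49, x50}; each meets A ∖ {x48}, so x IS a limit point.
  x = x49: opens ∋ x are {x49, x50}, {x48, x49, x50}; each meets A ∖ {x49}, so x IS a limit point.
  x = x50: open {x50} ∋ x has {x50} ∩ (A ∖ {x50}) = ∅, so x is NOT a limit point.
Collecting: A' = {x48, x49}.


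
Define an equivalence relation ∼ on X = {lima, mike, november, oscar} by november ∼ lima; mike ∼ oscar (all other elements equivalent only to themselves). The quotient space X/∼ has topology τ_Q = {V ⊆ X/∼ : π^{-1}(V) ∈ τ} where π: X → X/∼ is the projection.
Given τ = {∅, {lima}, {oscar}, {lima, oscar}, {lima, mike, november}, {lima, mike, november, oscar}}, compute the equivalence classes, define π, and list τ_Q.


X/∼ = {[lima=november], [mike=oscar]}; |τ_Q| = 2.

Equivalence classes: [lima=november], [mike=oscar].
Quotient map π: X → X/∼ sends lima ↦ [lima=november], mike ↦ [mike=oscar], november ↦ [lima=november], oscar ↦ [mike=oscar].
For each subset V ⊆ X/∼, compute π^{-1}(V) ⊆ X and check whether π^{-1}(V) ∈ τ. V is open in τ_Q iff π^{-1}(V) ∈ τ.
  V = {}: π^{-1}(V) = ∅ ∈ τ ✓.
  V = {[lima=november]}: π^{-1}(V) = {lima, november} ∉ τ ✗.
  V = {[mike=oscar]}: π^{-1}(V) = {mike, oscar} ∉ τ ✗.
  V = {[lima=november], [mike=oscar]}: π^{-1}(V) = {lima, mike, november, oscar} ∈ τ ✓.
Open sets in the quotient: τ_Q = {{}, {[lima=november], [mike=oscar]}} (2 elements).


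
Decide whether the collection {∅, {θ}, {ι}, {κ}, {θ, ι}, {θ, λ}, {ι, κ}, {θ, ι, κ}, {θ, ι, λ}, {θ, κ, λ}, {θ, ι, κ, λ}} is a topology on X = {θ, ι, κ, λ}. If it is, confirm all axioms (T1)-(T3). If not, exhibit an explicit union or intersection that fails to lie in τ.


τ is NOT a topology on X.

Axiom (T1): ∅ ∈ τ? Yes; X ∈ τ? Yes.
Axiom (T2/T3): check pairwise unions and intersections of members of τ.
Counterexample for (T2): {θ} ∪ {κ} = {θ, κ} ∉ τ. Therefore τ is NOT a topology.


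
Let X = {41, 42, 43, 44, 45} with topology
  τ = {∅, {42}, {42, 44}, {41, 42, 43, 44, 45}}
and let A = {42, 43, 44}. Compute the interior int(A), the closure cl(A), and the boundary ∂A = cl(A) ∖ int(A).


int(A) = {42, 44}, cl(A) = {41, 42, 43, 44, 45}, ∂A = {41, 43, 45}.

Closed sets in (X, τ) are complements of opens:
  closed(X, τ) = {∅, {41, 43, 45}, {41, 43, 44, 45}, {41, 42, 43, 44, 45}}.
int(A) = ⋃ {U ∈ τ : U ⊆ A}. Opens contained in A: ∅, {42}, {42, 44}.
Taking the union of these: int(A) = {42, 44}.
cl(A) = ⋂ {C closed : A ⊆ C}. Closed sets containing A: {41, 42, 43, 44, 45}.
Intersecting these: cl(A) = {41, 42, 43, 44, 45}.
∂A = cl(A) ∖ int(A) = {41, 42, 43, 44, 45} ∖ {42, 44} = {41, 43, 45}.


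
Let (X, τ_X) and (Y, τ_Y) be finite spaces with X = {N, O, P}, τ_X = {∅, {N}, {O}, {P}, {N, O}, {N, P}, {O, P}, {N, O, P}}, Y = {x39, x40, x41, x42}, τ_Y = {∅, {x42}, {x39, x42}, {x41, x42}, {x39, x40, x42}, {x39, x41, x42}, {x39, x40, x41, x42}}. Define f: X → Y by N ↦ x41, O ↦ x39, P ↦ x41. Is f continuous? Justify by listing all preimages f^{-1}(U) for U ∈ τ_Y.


f IS continuous.

Compute f^{-1}(U) for each U ∈ τ_Y:
  U = ∅: f^{-1}(U) = ∅ ∈ τ_X ✓.
  U = {x42}: f^{-1}(U) = ∅ ∈ τ_X ✓.
  U = {x39, x42}: f^{-1}(U) = {O} ∈ τ_X ✓.
  U = {x41, x42}: f^{-1}(U) = {N, P} ∈ τ_X ✓.
  U = {x39, x40, x42}: f^{-1}(U) = {O} ∈ τ_X ✓.
  U = {x39, x41, x42}: f^{-1}(U) = {N, O, P} ∈ τ_X ✓.
  U = {x39, x40, x41, x42}: f^{-1}(U) = {N, O, P} ∈ τ_X ✓.
Every preimage lies in τ_X, so f IS continuous.


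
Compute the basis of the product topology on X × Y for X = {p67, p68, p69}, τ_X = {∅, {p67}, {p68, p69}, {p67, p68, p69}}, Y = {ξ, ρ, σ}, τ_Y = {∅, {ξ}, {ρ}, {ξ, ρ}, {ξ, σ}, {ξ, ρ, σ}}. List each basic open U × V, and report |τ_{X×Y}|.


Basis B = {∅ × ∅, {p67} × {ξ}, {p67} × {ρ}, {p67} × {ξ, ρ}, {p67} × {ξ, σ}, {p68, p69} × {ξ}, {p68, p69} × {ρ}, {p67} × {ξ, ρ, σ}, {p67, p68, p69} × {ξ}, {p67, p68, p69} × {ρ}, {p68, p69} × {ξ, ρ}, {p68, p69} × {ξ, σ}, {p67, p68, p69} × {ξ, ρ}, {p67, p68, p69} × {ξ, σ}, {p68, p69} × {ξ, ρ, σ}, {p67, p68, p69} × {ξ, ρ, σ}}; |τ_{X×Y}| = 36.

Enumerate products U × V with U ∈ τ_X, V ∈ τ_Y (deduplicated):
  ∅ × ∅ = {} (∅)
  {p67} × {ξ} = {(p67,ξ)}
  {p67} × {ρ} = {(p67,ρ)}
  {p67} × {ξ, ρ} = {(p67,ξ), (p67,ρ)}
  {p67} × {ξ, σ} = {(p67,ξ), (p67,σ)}
  {p68, p69} × {ξ} = {(p68,ξ), (p69,ξ)}
  {p68, p69} × {ρ} = {(p68,ρ), (p69,ρ)}
  {p67} × {ξ, ρ, σ} = {(p67,ξ), (p67,ρ), (p67,σ)}
  {p67, p68, p69} × {ξ} = {(p67,ξ), (p68,ξ), (p69,ξ)}
  {p67, p68, p69} × {ρ} = {(p67,ρ), (p68,ρ), (p69,ρ)}
  {p68, p69} × {ξ, ρ} = {(p68,ξ), (p68,ρ), (p69,ξ), (p69,ρ)}
  {p68, p69} × {ξ, σ} = {(p68,ξ), (p68,σ), (p69,ξ), (p69,σ)}
  {p67, p68, p69} × {ξ, ρ} = {(p67,ξ), (p67,ρ), (p68,ξ), (p68,ρ), (p69,ξ), (p69,ρ)}
  {p67, p68, p69} × {ξ, σ} = {(p67,ξ), (p67,σ), (p68,ξ), (p68,σ), (p69,ξ), (p69,σ)}
  {p68, p69} × {ξ, ρ, σ} = {(p68,ξ), (p68,ρ), (p68,σ), (p69,ξ), (p69,ρ), (p69,σ)}
  {p67, p68, p69} × {ξ, ρ, σ} = {(p67,ξ), (p67,ρ), (p67,σ), (p68,ξ), (p68,ρ), (p68,σ), (p69,ξ), (p69,ρ), (p69,σ)}
These 16 distinct sets form the basis B.
Close under arbitrary unions to get τ_{X×Y}; counting gives |τ_{X×Y}| = 36.


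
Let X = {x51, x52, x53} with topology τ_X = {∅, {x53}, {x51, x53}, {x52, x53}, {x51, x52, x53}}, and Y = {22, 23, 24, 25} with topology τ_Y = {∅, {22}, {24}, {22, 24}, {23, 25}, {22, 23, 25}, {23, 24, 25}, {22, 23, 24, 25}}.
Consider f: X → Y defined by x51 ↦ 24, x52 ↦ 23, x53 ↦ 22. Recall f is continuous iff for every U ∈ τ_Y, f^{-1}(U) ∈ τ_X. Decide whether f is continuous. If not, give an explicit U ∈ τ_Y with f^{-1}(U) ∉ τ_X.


f is NOT continuous.

Compute f^{-1}(U) for each U ∈ τ_Y:
  U = ∅: f^{-1}(U) = ∅ ∈ τ_X ✓.
  U = {22}: f^{-1}(U) = {x53} ∈ τ_X ✓.
  U = {24}: f^{-1}(U) = {x51} ∉ τ_X ✗.
  U = {22, 24}: f^{-1}(U) = {x51, x53} ∈ τ_X ✓.
  U = {23, 25}: f^{-1}(U) = {x52} ∉ τ_X ✗.
  U = {22, 23, 25}: f^{-1}(U) = {x52, x53} ∈ τ_X ✓.
  U = {23, 24, 25}: f^{-1}(U) = {x51, x52} ∉ τ_X ✗.
  U = {22, 23, 24, 25}: f^{-1}(U) = {x51, x52, x53} ∈ τ_X ✓.
Found U = {24} with f^{-1}(U) = {x51} not in τ_X. Therefore f is NOT continuous.


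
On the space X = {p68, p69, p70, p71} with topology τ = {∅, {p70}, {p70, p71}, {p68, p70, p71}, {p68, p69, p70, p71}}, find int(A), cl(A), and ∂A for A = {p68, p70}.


int(A) = {p70}, cl(A) = {p68, p69, p70, p71}, ∂A = {p68, p69, p71}.

Closed sets in (X, τ) are complements of opens:
  closed(X, τ) = {∅, {p69}, {p68, p69}, {p68, p69, p71}, {p68, p69, p70, p71}}.
int(A) = ⋃ {U ∈ τ : U ⊆ A}. Opens contained in A: ∅, {p70}.
Taking the union of these: int(A) = {p70}.
cl(A) = ⋂ {C closed : A ⊆ C}. Closed sets containing A: {p68, p69, p70, p71}.
Intersecting these: cl(A) = {p68, p69, p70, p71}.
∂A = cl(A) ∖ int(A) = {p68, p69, p70, p71} ∖ {p70} = {p68, p69, p71}.


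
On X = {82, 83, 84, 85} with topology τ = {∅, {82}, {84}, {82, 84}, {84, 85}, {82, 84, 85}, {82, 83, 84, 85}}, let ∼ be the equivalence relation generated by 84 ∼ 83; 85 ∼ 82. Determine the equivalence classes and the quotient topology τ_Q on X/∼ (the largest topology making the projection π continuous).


X/∼ = {[82=85], [83=84]}; |τ_Q| = 2.

Equivalence classes: [82=85], [83=84].
Quotient map π: X → X/∼ sends 82 ↦ [82=85], 83 ↦ [83=84], 84 ↦ [83=84], 85 ↦ [82=85].
For each subset V ⊆ X/∼, compute π^{-1}(V) ⊆ X and check whether π^{-1}(V) ∈ τ. V is open in τ_Q iff π^{-1}(V) ∈ τ.
  V = {}: π^{-1}(V) = ∅ ∈ τ ✓.
  V = {[82=85]}: π^{-1}(V) = {82, 85} ∉ τ ✗.
  V = {[83=84]}: π^{-1}(V) = {83, 84} ∉ τ ✗.
  V = {[82=85], [83=84]}: π^{-1}(V) = {82, 83, 84, 85} ∈ τ ✓.
Open sets in the quotient: τ_Q = {{}, {[82=85], [83=84]}} (2 elements).


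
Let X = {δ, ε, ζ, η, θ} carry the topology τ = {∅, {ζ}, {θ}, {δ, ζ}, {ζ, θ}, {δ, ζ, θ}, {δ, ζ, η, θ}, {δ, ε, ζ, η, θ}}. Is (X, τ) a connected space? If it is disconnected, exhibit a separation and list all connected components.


(X, τ) is connected.

Find clopen sets (U ∈ τ with X ∖ U ∈ τ):
  U = ∅, X ∖ U = {δ, ε, ζ, η, θ} — both open, so U is clopen.
  U = {δ, ε, ζ, η, θ}, X ∖ U = ∅ — both open, so U is clopen.
Only trivial clopens (∅ and X) exist, so (X, τ) is connected.
Compute connected components by grouping points that agree on all clopens:
  component: {δ, ε, ζ, η, θ}


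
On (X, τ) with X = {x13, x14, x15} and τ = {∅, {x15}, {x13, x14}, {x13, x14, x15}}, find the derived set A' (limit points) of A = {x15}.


A' = ∅

For each x ∈ X, list the open sets U ∈ τ with x ∈ U, then check whether U ∩ (A ∖ {x}) ≠ ∅ for every such U.
  x = x13: open {x13, x14} ∋ x has {x13, x14} ∩ (A ∖ {x13}) = ∅, so x is NOT a limit point.
  x = x14: open {x13, x14} ∋ x has {x13, x14} ∩ (A ∖ {x14}) = ∅, so x is NOT a limit point.
  x = x15: open {x15} ∋ x has {x15} ∩ (A ∖ {x15}) = ∅, so x is NOT a limit point.
Collecting: A' = ∅.


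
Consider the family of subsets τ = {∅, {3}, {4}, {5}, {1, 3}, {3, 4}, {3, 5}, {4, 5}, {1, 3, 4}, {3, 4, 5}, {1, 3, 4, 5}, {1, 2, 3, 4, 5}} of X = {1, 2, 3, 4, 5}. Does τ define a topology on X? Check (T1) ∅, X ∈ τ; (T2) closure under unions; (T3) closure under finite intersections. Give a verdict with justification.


τ is NOT a topology on X.

Axiom (T1): ∅ ∈ τ? Yes; X ∈ τ? Yes.
Axiom (T2/T3): check pairwise unions and intersections of members of τ.
Counterexample for (T2): {5} ∪ {1, 3} = {1, 3, 5} ∉ τ. Therefore τ is NOT a topology.


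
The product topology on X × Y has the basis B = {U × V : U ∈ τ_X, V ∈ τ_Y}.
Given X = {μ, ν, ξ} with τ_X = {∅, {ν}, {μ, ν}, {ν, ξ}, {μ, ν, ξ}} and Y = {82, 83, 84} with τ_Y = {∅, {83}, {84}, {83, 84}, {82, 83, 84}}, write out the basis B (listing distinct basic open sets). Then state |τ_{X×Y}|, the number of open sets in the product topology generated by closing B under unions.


Basis B = {∅ × ∅, {ν} × {83}, {ν} × {84}, {μ, ν} × {83}, {μ, ν} × {84}, {ν} × {83, 84}, {ν, ξ} × {83}, {ν, ξ} × {84}, {μ, ν, ξ} × {83}, {μ, ν, ξ} × {84}, {ν} × {82, 83, 84}, {μ, ν} × {83, 84}, {ν, ξ} × {83, 84}, {μ, ν} × {82, 83, 84}, {μ, ν, ξ} × {83, 84}, {ν, ξ} × {82, 83, 84}, {μ, ν, ξ} × {82, 83, 84}}; |τ_{X×Y}| = 50.

Enumerate products U × V with U ∈ τ_X, V ∈ τ_Y (deduplicated):
  ∅ × ∅ = {} (∅)
  {ν} × {83} = {(ν,83)}
  {ν} × {84} = {(ν,84)}
  {μ, ν} × {83} = {(μ,83), (ν,83)}
  {μ, ν} × {84} = {(μ,84), (ν,84)}
  {ν} × {83, 84} = {(ν,83), (ν,84)}
  {ν, ξ} × {83} = {(ν,83), (ξ,83)}
  {ν, ξ} × {84} = {(ν,84), (ξ,84)}
  {μ, ν, ξ} × {83} = {(μ,83), (ν,83), (ξ,83)}
  {μ, ν, ξ} × {84} = {(μ,84), (ν,84), (ξ,84)}
  {ν} × {82, 83, 84} = {(ν,82), (ν,83), (ν,84)}
  {μ, ν} × {83, 84} = {(μ,83), (μ,84), (ν,83), (ν,84)}
  {ν, ξ} × {83, 84} = {(ν,83), (ν,84), (ξ,83), (ξ,84)}
  {μ, ν} × {82, 83, 84} = {(μ,82), (μ,83), (μ,84), (ν,82), (ν,83), (ν,84)}
  {μ, ν, ξ} × {83, 84} = {(μ,83), (μ,84), (ν,83), (ν,84), (ξ,83), (ξ,84)}
  {ν, ξ} × {82, 83, 84} = {(ν,82), (ν,83), (ν,84), (ξ,82), (ξ,83), (ξ,84)}
  {μ, ν, ξ} × {82, 83, 84} = {(μ,82), (μ,83), (μ,84), (ν,82), (ν,83), (ν,84), (ξ,82), (ξ,83), (ξ,84)}
These 17 distinct sets form the basis B.
Close under arbitrary unions to get τ_{X×Y}; counting gives |τ_{X×Y}| = 50.


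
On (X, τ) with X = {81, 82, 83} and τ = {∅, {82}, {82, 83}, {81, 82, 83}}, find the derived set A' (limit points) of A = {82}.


A' = {81, 83}

For each x ∈ X, list the open sets U ∈ τ with x ∈ U, then check whether U ∩ (A ∖ {x}) ≠ ∅ for every such U.
  x = 81: opens ∋ x are {81, 82, 83}; each meets A ∖ {81}, so x IS a limit point.
  x = 82: open {82} ∋ x has {82} ∩ (A ∖ {82}) = ∅, so x is NOT a limit point.
  x = 83: opens ∋ x are {82, 83}, {81, 82, 83}; each meets A ∖ {83}, so x IS a limit point.
Collecting: A' = {81, 83}.


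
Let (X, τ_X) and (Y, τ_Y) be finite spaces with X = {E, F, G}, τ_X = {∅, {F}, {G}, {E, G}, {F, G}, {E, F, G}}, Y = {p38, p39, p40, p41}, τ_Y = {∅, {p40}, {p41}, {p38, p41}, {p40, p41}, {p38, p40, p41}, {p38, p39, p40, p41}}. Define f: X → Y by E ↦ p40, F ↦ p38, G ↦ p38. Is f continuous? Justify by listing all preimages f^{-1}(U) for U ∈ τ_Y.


f is NOT continuous.

Compute f^{-1}(U) for each U ∈ τ_Y:
  U = ∅: f^{-1}(U) = ∅ ∈ τ_X ✓.
  U = {p40}: f^{-1}(U) = {E} ∉ τ_X ✗.
  U = {p41}: f^{-1}(U) = ∅ ∈ τ_X ✓.
  U = {p38, p41}: f^{-1}(U) = {F, G} ∈ τ_X ✓.
  U = {p40, p41}: f^{-1}(U) = {E} ∉ τ_X ✗.
  U = {p38, p40, p41}: f^{-1}(U) = {E, F, G} ∈ τ_X ✓.
  U = {p38, p39, p40, p41}: f^{-1}(U) = {E, F, G} ∈ τ_X ✓.
Found U = {p40} with f^{-1}(U) = {E} not in τ_X. Therefore f is NOT continuous.


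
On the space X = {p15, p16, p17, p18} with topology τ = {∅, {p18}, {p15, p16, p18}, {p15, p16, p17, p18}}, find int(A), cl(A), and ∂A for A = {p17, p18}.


int(A) = {p18}, cl(A) = {p15, p16, p17, p18}, ∂A = {p15, p16, p17}.

Closed sets in (X, τ) are complements of opens:
  closed(X, τ) = {∅, {p17}, {p15, p16, p17}, {p15, p16, p17, p18}}.
int(A) = ⋃ {U ∈ τ : U ⊆ A}. Opens contained in A: ∅, {p18}.
Taking the union of these: int(A) = {p18}.
cl(A) = ⋂ {C closed : A ⊆ C}. Closed sets containing A: {p15, p16, p17, p18}.
Intersecting these: cl(A) = {p15, p16, p17, p18}.
∂A = cl(A) ∖ int(A) = {p15, p16, p17, p18} ∖ {p18} = {p15, p16, p17}.


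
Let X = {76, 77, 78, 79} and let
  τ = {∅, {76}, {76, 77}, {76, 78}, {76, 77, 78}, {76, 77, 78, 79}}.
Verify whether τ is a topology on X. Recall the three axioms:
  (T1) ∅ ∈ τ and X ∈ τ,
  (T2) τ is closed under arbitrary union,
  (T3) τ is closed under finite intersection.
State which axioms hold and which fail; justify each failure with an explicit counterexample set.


τ IS a topology on X.

Axiom (T1): ∅ ∈ τ? Yes; X ∈ τ? Yes.
Axiom (T2/T3): check pairwise unions and intersections of members of τ.
All pairwise intersections and unions checked — each lies in τ. Therefore τ satisfies (T1), (T2), (T3): it IS a topology on X.


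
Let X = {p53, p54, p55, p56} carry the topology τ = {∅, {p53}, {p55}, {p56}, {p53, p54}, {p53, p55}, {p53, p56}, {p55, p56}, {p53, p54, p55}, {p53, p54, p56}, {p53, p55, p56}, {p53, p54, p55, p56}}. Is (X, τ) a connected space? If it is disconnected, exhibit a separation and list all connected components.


(X, τ) is disconnected; components = [{p55}, {p56}, {p53, p54}].

Find clopen sets (U ∈ τ with X ∖ U ∈ τ):
  U = ∅, X ∖ U = {p53, p54, p55, p56} — both open, so U is clopen.
  U = {p55}, X ∖ U = {p53, p54, p56} — both open, so U is clopen.
  U = {p56}, X ∖ U = {p53, p54, p55} — both open, so U is clopen.
  U = {p53, p54}, X ∖ U = {p55, p56} — both open, so U is clopen.
  U = {p55, p56}, X ∖ U = {p53, p54} — both open, so U is clopen.
  U = {p53, p54, p55}, X ∖ U = {p56} — both open, so U is clopen.
  U = {p53, p54, p56}, X ∖ U = {p55} — both open, so U is clopen.
  U = {p53, p54, p55, p56}, X ∖ U = ∅ — both open, so U is clopen.
Nontrivial clopen(s) exist: e.g. {p56}. So (X, τ) is disconnected.
Compute connected components by grouping points that agree on all clopens:
  component: {p55}
  component: {p56}
  component: {p53, p54}


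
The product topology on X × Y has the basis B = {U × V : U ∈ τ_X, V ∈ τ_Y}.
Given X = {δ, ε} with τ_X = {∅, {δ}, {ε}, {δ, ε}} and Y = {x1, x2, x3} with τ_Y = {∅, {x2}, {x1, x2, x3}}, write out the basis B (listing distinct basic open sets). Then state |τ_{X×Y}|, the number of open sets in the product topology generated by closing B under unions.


Basis B = {∅ × ∅, {δ} × {x2}, {ε} × {x2}, {δ, ε} × {x2}, {δ} × {x1, x2, x3}, {ε} × {x1, x2, x3}, {δ, ε} × {x1, x2, x3}}; |τ_{X×Y}| = 9.

Enumerate products U × V with U ∈ τ_X, V ∈ τ_Y (deduplicated):
  ∅ × ∅ = {} (∅)
  {δ} × {x2} = {(δ,x2)}
  {ε} × {x2} = {(ε,x2)}
  {δ, ε} × {x2} = {(δ,x2), (ε,x2)}
  {δ} × {x1, x2, x3} = {(δ,x1), (δ,x2), (δ,x3)}
  {ε} × {x1, x2, x3} = {(ε,x1), (ε,x2), (ε,x3)}
  {δ, ε} × {x1, x2, x3} = {(δ,x1), (δ,x2), (δ,x3), (ε,x1), (ε,x2), (ε,x3)}
These 7 distinct sets form the basis B.
Close under arbitrary unions to get τ_{X×Y}; counting gives |τ_{X×Y}| = 9.


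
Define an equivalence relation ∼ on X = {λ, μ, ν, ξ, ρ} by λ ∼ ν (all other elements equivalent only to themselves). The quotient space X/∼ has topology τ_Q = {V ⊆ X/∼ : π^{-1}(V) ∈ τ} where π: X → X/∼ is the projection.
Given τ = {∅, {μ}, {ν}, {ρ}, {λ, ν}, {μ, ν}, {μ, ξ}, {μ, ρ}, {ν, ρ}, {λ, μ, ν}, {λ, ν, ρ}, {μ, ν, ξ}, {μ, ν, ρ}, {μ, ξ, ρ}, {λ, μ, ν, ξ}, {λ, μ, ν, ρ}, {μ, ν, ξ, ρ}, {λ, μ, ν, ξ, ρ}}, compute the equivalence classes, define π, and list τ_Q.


X/∼ = {[λ=ν], [μ], [ξ], [ρ]}; |τ_Q| = 12.

Equivalence classes: [λ=ν], [μ], [ξ], [ρ].
Quotient map π: X → X/∼ sends λ ↦ [λ=ν], μ ↦ [μ], ν ↦ [λ=ν], ξ ↦ [ξ], ρ ↦ [ρ].
For each subset V ⊆ X/∼, compute π^{-1}(V) ⊆ X and check whether π^{-1}(V) ∈ τ. V is open in τ_Q iff π^{-1}(V) ∈ τ.
  V = {}: π^{-1}(V) = ∅ ∈ τ ✓.
  V = {[λ=ν]}: π^{-1}(V) = {λ, ν} ∈ τ ✓.
  V = {[μ]}: π^{-1}(V) = {μ} ∈ τ ✓.
  V = {[λ=ν], [μ]}: π^{-1}(V) = {λ, μ, ν} ∈ τ ✓.
  V = {[ξ]}: π^{-1}(V) = {ξ} ∉ τ ✗.
  V = {[λ=ν], [ξ]}: π^{-1}(V) = {λ, ν, ξ} ∉ τ ✗.
  V = {[μ], [ξ]}: π^{-1}(V) = {μ, ξ} ∈ τ ✓.
  V = {[λ=ν], [μ], [ξ]}: π^{-1}(V) = {λ, μ, ν, ξ} ∈ τ ✓.
  V = {[ρ]}: π^{-1}(V) = {ρ} ∈ τ ✓.
  V = {[λ=ν], [ρ]}: π^{-1}(V) = {λ, ν, ρ} ∈ τ ✓.
  V = {[μ], [ρ]}: π^{-1}(V) = {μ, ρ} ∈ τ ✓.
  V = {[λ=ν], [μ], [ρ]}: π^{-1}(V) = {λ, μ, ν, ρ} ∈ τ ✓.
  V = {[ξ], [ρ]}: π^{-1}(V) = {ξ, ρ} ∉ τ ✗.
  V = {[λ=ν], [ξ], [ρ]}: π^{-1}(V) = {λ, ν, ξ, ρ} ∉ τ ✗.
  V = {[μ], [ξ], [ρ]}: π^{-1}(V) = {μ, ξ, ρ} ∈ τ ✓.
  V = {[λ=ν], [μ], [ξ], [ρ]}: π^{-1}(V) = {λ, μ, ν, ξ, ρ} ∈ τ ✓.
Open sets in the quotient: τ_Q = {{}, {[λ=ν]}, {[μ]}, {[λ=ν], [μ]}, {[μ], [ξ]}, {[λ=ν], [μ], [ξ]}, {[ρ]}, {[λ=ν], [ρ]}, {[μ], [ρ]}, {[λ=ν], [μ], [ρ]}, {[μ], [ξ], [ρ]}, {[λ=ν], [μ], [ξ], [ρ]}} (12 elements).
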